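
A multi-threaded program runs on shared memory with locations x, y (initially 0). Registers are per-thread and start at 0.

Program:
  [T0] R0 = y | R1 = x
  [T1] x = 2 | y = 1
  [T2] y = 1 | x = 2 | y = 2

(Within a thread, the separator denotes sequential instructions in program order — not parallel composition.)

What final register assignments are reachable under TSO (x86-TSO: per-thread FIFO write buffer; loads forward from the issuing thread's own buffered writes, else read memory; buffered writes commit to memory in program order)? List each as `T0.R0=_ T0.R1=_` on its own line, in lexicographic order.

T0.R0=0 T0.R1=0
T0.R0=0 T0.R1=2
T0.R0=1 T0.R1=0
T0.R0=1 T0.R1=2
T0.R0=2 T0.R1=2

outcome vector order: (T0.R0,T0.R1)
|TSO outcomes| = 5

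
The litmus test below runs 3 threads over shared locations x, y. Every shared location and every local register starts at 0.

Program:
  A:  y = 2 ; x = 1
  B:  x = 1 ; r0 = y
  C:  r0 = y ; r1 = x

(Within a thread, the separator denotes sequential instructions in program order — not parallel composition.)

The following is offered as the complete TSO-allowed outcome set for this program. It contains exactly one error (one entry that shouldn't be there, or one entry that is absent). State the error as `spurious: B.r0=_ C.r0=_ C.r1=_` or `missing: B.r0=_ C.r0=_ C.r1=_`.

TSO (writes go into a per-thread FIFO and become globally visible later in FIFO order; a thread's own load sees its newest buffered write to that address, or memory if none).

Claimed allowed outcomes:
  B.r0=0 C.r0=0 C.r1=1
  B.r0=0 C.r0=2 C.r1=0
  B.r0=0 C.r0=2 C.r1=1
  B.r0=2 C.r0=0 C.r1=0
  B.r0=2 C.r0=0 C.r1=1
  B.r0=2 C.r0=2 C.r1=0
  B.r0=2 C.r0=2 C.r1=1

missing: B.r0=0 C.r0=0 C.r1=0

outcome vector order: (B.r0,C.r0,C.r1)
TSO (8): (0,0,0), (0,0,1), (0,2,0), (0,2,1), (2,0,0), (2,0,1), (2,2,0), (2,2,1)
TSO∖claimed = {(0,0,0)}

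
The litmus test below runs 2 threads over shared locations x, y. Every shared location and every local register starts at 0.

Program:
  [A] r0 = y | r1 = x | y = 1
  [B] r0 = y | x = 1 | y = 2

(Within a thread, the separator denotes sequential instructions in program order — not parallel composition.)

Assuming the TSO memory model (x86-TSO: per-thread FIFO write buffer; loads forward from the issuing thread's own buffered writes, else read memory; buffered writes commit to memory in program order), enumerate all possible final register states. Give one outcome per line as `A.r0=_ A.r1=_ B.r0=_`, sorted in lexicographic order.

A.r0=0 A.r1=0 B.r0=0
A.r0=0 A.r1=0 B.r0=1
A.r0=0 A.r1=1 B.r0=0
A.r0=2 A.r1=1 B.r0=0

outcome vector order: (A.r0,A.r1,B.r0)
|TSO outcomes| = 4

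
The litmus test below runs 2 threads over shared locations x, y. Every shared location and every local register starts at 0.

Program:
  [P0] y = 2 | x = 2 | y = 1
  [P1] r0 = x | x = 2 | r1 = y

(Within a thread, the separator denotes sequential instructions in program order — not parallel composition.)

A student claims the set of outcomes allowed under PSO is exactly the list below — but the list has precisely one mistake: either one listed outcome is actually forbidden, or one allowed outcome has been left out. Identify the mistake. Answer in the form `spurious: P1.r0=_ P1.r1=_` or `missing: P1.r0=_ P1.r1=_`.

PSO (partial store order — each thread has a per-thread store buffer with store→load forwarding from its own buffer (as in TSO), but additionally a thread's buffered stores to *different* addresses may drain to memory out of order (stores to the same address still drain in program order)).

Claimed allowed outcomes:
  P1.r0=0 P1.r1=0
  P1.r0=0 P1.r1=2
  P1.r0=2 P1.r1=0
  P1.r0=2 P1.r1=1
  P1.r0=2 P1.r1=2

outcome vector order: (P1.r0,P1.r1)
under PSO → 0/0, 0/1, 0/2, 2/0, 2/1, 2/2
PSO∖claimed = {0/1}

missing: P1.r0=0 P1.r1=1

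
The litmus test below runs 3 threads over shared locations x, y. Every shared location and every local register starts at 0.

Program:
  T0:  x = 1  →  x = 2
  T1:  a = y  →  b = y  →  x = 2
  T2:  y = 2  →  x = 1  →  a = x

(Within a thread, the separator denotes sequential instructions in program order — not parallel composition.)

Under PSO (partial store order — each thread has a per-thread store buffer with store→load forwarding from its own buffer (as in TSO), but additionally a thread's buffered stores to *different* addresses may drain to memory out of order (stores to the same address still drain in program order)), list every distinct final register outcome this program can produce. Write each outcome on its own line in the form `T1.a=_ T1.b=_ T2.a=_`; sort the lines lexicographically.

outcome vector order: (T1.a,T1.b,T2.a)
|PSO outcomes| = 6

T1.a=0 T1.b=0 T2.a=1
T1.a=0 T1.b=0 T2.a=2
T1.a=0 T1.b=2 T2.a=1
T1.a=0 T1.b=2 T2.a=2
T1.a=2 T1.b=2 T2.a=1
T1.a=2 T1.b=2 T2.a=2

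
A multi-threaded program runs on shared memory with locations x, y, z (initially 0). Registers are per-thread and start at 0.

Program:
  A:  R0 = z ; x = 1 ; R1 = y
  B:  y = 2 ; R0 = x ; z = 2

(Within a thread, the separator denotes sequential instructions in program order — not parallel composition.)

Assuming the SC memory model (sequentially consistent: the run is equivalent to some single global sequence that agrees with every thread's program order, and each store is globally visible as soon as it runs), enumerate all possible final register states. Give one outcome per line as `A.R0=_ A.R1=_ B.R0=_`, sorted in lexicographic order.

A.R0=0 A.R1=0 B.R0=1
A.R0=0 A.R1=2 B.R0=0
A.R0=0 A.R1=2 B.R0=1
A.R0=2 A.R1=2 B.R0=0

outcome vector order: (A.R0,A.R1,B.R0)
|SC outcomes| = 4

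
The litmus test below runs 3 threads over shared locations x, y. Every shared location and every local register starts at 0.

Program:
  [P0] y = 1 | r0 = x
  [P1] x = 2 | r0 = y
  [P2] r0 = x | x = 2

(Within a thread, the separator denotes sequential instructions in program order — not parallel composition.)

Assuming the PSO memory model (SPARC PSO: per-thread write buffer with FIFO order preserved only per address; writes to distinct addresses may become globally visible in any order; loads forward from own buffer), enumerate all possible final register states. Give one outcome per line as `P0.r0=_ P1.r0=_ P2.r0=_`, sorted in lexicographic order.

outcome vector order: (P0.r0,P1.r0,P2.r0)
|PSO outcomes| = 8

P0.r0=0 P1.r0=0 P2.r0=0
P0.r0=0 P1.r0=0 P2.r0=2
P0.r0=0 P1.r0=1 P2.r0=0
P0.r0=0 P1.r0=1 P2.r0=2
P0.r0=2 P1.r0=0 P2.r0=0
P0.r0=2 P1.r0=0 P2.r0=2
P0.r0=2 P1.r0=1 P2.r0=0
P0.r0=2 P1.r0=1 P2.r0=2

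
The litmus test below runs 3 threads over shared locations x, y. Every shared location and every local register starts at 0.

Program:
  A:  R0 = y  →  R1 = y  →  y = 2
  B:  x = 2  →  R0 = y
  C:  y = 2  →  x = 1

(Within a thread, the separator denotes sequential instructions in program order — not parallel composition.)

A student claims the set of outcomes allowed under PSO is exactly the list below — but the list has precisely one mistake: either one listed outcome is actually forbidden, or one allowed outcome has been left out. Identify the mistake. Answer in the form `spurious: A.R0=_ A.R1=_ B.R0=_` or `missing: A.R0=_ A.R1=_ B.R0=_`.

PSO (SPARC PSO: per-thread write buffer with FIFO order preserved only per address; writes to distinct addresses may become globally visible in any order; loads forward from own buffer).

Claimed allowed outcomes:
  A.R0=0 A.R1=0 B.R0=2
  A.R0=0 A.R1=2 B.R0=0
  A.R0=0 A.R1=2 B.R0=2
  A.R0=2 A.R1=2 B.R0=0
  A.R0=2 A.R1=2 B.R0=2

missing: A.R0=0 A.R1=0 B.R0=0

outcome vector order: (A.R0,A.R1,B.R0)
PSO (6): 000 002 020 022 220 222
PSO∖claimed = {000}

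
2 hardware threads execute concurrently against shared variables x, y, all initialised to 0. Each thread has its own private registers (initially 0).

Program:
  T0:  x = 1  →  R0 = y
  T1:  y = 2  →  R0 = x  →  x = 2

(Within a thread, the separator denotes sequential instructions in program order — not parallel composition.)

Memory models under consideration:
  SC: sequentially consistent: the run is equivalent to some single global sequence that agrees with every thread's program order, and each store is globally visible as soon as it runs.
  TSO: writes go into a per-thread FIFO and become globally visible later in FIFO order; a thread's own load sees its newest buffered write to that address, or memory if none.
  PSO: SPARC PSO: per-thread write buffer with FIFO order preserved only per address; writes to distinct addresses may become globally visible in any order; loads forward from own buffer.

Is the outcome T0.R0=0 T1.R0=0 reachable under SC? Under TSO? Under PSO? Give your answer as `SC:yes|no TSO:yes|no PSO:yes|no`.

SC:no TSO:yes PSO:yes

outcome vector order: (T0.R0,T1.R0)
[SC] allowed = {01; 20; 21}
[TSO] allowed = {00; 01; 20; 21}
[PSO] allowed = {00; 01; 20; 21}
target 00 ∈ {TSO,PSO}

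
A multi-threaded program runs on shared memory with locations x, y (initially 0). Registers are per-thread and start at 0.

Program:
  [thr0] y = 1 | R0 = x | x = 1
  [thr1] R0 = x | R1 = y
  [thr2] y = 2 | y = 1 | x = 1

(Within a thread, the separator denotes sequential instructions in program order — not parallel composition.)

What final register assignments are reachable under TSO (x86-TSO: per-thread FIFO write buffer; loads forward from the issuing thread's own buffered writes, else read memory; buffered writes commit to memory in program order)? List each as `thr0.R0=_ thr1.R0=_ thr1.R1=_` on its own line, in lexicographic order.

thr0.R0=0 thr1.R0=0 thr1.R1=0
thr0.R0=0 thr1.R0=0 thr1.R1=1
thr0.R0=0 thr1.R0=0 thr1.R1=2
thr0.R0=0 thr1.R0=1 thr1.R1=1
thr0.R0=0 thr1.R0=1 thr1.R1=2
thr0.R0=1 thr1.R0=0 thr1.R1=0
thr0.R0=1 thr1.R0=0 thr1.R1=1
thr0.R0=1 thr1.R0=0 thr1.R1=2
thr0.R0=1 thr1.R0=1 thr1.R1=1

outcome vector order: (thr0.R0,thr1.R0,thr1.R1)
|TSO outcomes| = 9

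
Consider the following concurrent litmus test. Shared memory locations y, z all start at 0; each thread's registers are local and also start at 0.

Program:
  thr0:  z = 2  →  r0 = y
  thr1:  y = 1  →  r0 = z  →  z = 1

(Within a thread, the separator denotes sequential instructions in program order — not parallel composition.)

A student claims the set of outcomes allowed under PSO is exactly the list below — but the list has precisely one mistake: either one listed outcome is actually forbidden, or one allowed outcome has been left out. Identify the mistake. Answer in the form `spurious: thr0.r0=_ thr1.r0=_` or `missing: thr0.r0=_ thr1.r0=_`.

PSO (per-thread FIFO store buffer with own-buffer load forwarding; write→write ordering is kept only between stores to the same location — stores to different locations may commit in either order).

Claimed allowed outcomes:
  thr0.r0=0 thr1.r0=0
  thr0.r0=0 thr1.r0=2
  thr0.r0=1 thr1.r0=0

outcome vector order: (thr0.r0,thr1.r0)
[PSO] allowed = {(0,0) (0,2) (1,0) (1,2)}
PSO∖claimed = {(1,2)}

missing: thr0.r0=1 thr1.r0=2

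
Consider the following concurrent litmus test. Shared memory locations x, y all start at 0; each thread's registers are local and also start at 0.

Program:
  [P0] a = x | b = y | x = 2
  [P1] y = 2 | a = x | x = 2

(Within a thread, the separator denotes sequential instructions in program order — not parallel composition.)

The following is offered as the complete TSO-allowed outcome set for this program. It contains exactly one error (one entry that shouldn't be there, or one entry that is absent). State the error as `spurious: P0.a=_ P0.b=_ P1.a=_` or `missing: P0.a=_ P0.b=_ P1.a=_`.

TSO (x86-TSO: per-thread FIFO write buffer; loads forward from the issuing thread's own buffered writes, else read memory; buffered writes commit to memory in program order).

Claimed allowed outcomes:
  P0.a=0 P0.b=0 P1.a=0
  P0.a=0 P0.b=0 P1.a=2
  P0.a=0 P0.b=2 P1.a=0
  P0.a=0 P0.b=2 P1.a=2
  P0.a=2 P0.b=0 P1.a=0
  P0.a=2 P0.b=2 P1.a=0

spurious: P0.a=2 P0.b=0 P1.a=0

outcome vector order: (P0.a,P0.b,P1.a)
TSO (5): 000 002 020 022 220
claimed∖TSO = {200}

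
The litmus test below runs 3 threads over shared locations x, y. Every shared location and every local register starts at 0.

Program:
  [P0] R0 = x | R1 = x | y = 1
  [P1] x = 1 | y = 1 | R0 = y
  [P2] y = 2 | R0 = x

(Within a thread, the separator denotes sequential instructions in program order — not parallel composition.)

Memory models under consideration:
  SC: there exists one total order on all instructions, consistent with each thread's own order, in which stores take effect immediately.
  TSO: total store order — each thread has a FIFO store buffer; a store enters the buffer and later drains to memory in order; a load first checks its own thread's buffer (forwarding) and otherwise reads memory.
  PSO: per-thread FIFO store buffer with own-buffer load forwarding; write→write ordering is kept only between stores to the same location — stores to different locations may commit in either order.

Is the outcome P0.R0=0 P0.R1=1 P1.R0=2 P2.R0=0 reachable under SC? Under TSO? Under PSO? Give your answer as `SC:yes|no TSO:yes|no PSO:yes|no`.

SC:no TSO:yes PSO:yes

outcome vector order: (P0.R0,P0.R1,P1.R0,P2.R0)
[SC] allowed = {(0,0,1,0); (0,0,1,1); (0,0,2,1); (0,1,1,0); (0,1,1,1); (0,1,2,1); (1,1,1,0); (1,1,1,1); (1,1,2,1)}
[TSO] allowed = {(0,0,1,0); (0,0,1,1); (0,0,2,0); (0,0,2,1); (0,1,1,0); (0,1,1,1); (0,1,2,0); (0,1,2,1); (1,1,1,0); (1,1,1,1); (1,1,2,0); (1,1,2,1)}
[PSO] allowed = {(0,0,1,0); (0,0,1,1); (0,0,2,0); (0,0,2,1); (0,1,1,0); (0,1,1,1); (0,1,2,0); (0,1,2,1); (1,1,1,0); (1,1,1,1); (1,1,2,0); (1,1,2,1)}
target (0,1,2,0) ∈ {TSO,PSO}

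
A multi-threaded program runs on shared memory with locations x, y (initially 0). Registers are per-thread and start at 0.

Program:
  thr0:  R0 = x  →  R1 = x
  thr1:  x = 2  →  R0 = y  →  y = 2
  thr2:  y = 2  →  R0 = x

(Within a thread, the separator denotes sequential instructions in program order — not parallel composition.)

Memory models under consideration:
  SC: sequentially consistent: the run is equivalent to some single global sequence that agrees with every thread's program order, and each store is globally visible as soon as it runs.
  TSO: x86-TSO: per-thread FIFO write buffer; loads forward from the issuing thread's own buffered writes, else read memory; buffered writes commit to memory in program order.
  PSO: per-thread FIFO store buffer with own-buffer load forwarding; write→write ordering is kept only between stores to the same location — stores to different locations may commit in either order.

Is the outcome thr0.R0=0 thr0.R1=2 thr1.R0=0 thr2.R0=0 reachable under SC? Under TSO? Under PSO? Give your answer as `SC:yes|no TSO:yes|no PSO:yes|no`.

SC:no TSO:yes PSO:yes

outcome vector order: (thr0.R0,thr0.R1,thr1.R0,thr2.R0)
[SC] allowed = {(0,0,0,2) (0,0,2,0) (0,0,2,2) (0,2,0,2) (0,2,2,0) (0,2,2,2) (2,2,0,2) (2,2,2,0) (2,2,2,2)}
[TSO] allowed = {(0,0,0,0) (0,0,0,2) (0,0,2,0) (0,0,2,2) (0,2,0,0) (0,2,0,2) (0,2,2,0) (0,2,2,2) (2,2,0,0) (2,2,0,2) (2,2,2,0) (2,2,2,2)}
[PSO] allowed = {(0,0,0,0) (0,0,0,2) (0,0,2,0) (0,0,2,2) (0,2,0,0) (0,2,0,2) (0,2,2,0) (0,2,2,2) (2,2,0,0) (2,2,0,2) (2,2,2,0) (2,2,2,2)}
target (0,2,0,0) ∈ {TSO,PSO}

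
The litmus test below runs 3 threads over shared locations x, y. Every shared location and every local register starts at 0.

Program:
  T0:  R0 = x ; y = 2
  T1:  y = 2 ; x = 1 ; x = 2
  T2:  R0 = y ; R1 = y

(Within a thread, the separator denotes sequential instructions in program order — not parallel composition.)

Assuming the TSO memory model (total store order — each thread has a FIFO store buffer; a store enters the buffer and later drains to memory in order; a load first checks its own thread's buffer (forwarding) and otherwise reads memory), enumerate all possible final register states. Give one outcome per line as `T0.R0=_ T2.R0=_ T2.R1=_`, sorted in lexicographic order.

outcome vector order: (T0.R0,T2.R0,T2.R1)
|TSO outcomes| = 9

T0.R0=0 T2.R0=0 T2.R1=0
T0.R0=0 T2.R0=0 T2.R1=2
T0.R0=0 T2.R0=2 T2.R1=2
T0.R0=1 T2.R0=0 T2.R1=0
T0.R0=1 T2.R0=0 T2.R1=2
T0.R0=1 T2.R0=2 T2.R1=2
T0.R0=2 T2.R0=0 T2.R1=0
T0.R0=2 T2.R0=0 T2.R1=2
T0.R0=2 T2.R0=2 T2.R1=2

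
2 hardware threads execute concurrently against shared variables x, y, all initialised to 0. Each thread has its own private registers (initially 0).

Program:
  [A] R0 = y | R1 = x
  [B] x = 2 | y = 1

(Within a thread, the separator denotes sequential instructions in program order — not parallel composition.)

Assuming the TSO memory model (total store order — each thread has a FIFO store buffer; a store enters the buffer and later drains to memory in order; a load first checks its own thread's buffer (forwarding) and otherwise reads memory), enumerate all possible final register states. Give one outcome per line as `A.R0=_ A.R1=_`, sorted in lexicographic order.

A.R0=0 A.R1=0
A.R0=0 A.R1=2
A.R0=1 A.R1=2

outcome vector order: (A.R0,A.R1)
|TSO outcomes| = 3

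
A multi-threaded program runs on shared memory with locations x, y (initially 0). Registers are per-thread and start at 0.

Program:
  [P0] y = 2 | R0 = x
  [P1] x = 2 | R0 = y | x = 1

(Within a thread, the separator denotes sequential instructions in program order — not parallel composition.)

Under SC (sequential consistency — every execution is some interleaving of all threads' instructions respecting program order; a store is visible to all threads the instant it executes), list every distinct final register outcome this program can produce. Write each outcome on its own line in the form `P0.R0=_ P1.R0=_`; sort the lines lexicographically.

outcome vector order: (P0.R0,P1.R0)
|SC outcomes| = 5

P0.R0=0 P1.R0=2
P0.R0=1 P1.R0=0
P0.R0=1 P1.R0=2
P0.R0=2 P1.R0=0
P0.R0=2 P1.R0=2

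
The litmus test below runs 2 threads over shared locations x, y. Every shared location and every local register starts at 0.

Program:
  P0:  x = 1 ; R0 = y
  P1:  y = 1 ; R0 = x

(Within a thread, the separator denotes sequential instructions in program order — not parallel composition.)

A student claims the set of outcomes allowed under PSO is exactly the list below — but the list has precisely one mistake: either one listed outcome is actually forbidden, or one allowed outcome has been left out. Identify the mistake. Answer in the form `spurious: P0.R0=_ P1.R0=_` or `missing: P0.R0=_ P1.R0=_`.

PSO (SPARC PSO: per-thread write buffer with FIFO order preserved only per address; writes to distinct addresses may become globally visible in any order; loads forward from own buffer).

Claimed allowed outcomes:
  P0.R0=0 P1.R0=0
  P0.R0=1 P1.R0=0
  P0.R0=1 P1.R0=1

outcome vector order: (P0.R0,P1.R0)
[PSO] allowed = {(0,0) (0,1) (1,0) (1,1)}
PSO∖claimed = {(0,1)}

missing: P0.R0=0 P1.R0=1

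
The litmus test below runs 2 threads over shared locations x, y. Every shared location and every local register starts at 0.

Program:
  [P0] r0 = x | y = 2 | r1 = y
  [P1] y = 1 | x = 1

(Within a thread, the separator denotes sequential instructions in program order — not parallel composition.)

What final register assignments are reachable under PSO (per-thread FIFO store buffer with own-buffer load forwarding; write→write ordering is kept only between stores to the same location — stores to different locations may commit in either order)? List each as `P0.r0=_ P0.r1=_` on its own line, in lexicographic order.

P0.r0=0 P0.r1=1
P0.r0=0 P0.r1=2
P0.r0=1 P0.r1=1
P0.r0=1 P0.r1=2

outcome vector order: (P0.r0,P0.r1)
|PSO outcomes| = 4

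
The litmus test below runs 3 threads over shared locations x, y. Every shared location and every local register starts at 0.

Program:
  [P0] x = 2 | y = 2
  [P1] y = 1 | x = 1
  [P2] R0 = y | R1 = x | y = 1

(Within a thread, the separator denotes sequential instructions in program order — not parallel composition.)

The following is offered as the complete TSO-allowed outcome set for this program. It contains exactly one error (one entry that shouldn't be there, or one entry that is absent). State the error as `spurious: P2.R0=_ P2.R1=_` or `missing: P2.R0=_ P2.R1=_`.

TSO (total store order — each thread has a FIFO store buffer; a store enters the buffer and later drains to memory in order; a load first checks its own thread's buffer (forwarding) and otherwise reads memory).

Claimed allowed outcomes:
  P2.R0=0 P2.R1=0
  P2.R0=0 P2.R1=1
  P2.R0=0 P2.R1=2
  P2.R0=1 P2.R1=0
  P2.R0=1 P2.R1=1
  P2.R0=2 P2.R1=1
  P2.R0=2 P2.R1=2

outcome vector order: (P2.R0,P2.R1)
TSO: 8 outcomes — {0/0 0/1 0/2 1/0 1/1 1/2 2/1 2/2}
TSO∖claimed = {1/2}

missing: P2.R0=1 P2.R1=2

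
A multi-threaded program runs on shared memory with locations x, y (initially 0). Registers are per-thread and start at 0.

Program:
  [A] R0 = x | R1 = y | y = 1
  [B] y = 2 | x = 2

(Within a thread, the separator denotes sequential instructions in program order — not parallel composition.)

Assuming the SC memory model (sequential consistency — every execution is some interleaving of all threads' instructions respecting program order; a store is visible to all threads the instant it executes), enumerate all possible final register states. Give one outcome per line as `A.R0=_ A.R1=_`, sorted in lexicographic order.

A.R0=0 A.R1=0
A.R0=0 A.R1=2
A.R0=2 A.R1=2

outcome vector order: (A.R0,A.R1)
|SC outcomes| = 3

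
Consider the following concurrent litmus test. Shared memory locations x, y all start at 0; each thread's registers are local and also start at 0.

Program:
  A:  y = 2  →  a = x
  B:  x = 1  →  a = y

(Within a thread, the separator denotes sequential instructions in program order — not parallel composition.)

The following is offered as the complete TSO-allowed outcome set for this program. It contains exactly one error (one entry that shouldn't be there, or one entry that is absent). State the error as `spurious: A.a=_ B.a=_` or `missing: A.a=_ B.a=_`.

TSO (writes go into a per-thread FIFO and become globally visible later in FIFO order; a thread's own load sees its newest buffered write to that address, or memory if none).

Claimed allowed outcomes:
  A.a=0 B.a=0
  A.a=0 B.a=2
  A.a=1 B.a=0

outcome vector order: (A.a,B.a)
TSO: 4 outcomes — {00, 02, 10, 12}
TSO∖claimed = {12}

missing: A.a=1 B.a=2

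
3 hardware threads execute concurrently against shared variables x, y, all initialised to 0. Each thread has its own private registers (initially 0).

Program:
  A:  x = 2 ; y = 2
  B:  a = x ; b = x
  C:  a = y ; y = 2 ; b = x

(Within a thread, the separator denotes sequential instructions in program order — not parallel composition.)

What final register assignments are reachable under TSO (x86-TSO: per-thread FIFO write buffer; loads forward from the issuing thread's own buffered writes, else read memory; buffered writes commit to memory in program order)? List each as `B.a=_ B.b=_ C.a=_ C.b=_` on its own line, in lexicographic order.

B.a=0 B.b=0 C.a=0 C.b=0
B.a=0 B.b=0 C.a=0 C.b=2
B.a=0 B.b=0 C.a=2 C.b=2
B.a=0 B.b=2 C.a=0 C.b=0
B.a=0 B.b=2 C.a=0 C.b=2
B.a=0 B.b=2 C.a=2 C.b=2
B.a=2 B.b=2 C.a=0 C.b=0
B.a=2 B.b=2 C.a=0 C.b=2
B.a=2 B.b=2 C.a=2 C.b=2

outcome vector order: (B.a,B.b,C.a,C.b)
|TSO outcomes| = 9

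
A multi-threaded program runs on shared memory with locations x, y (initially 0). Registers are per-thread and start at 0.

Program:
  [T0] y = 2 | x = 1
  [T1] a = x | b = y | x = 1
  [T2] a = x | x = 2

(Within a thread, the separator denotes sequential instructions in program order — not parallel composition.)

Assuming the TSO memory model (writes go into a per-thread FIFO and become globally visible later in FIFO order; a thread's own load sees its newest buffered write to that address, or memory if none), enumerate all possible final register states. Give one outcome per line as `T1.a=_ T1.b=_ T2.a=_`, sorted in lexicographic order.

outcome vector order: (T1.a,T1.b,T2.a)
|TSO outcomes| = 9

T1.a=0 T1.b=0 T2.a=0
T1.a=0 T1.b=0 T2.a=1
T1.a=0 T1.b=2 T2.a=0
T1.a=0 T1.b=2 T2.a=1
T1.a=1 T1.b=2 T2.a=0
T1.a=1 T1.b=2 T2.a=1
T1.a=2 T1.b=0 T2.a=0
T1.a=2 T1.b=2 T2.a=0
T1.a=2 T1.b=2 T2.a=1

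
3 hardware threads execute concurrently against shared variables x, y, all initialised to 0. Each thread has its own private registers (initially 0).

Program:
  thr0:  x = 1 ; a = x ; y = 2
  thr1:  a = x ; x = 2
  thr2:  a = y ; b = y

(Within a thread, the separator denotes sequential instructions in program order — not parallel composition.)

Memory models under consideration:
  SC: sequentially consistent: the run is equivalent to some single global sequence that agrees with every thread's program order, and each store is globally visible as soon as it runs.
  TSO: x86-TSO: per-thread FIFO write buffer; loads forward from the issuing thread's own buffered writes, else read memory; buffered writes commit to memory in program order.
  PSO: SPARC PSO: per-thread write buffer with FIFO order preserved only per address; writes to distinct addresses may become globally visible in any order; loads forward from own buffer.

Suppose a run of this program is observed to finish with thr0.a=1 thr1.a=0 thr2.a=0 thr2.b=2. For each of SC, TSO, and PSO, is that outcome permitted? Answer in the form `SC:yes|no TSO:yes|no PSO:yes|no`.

outcome vector order: (thr0.a,thr1.a,thr2.a,thr2.b)
SC (12): <1 0 0 0>; <1 0 0 2>; <1 0 2 2>; <1 1 0 0>; <1 1 0 2>; <1 1 2 2>; <2 0 0 0>; <2 0 0 2>; <2 0 2 2>; <2 1 0 0>; <2 1 0 2>; <2 1 2 2>
TSO (12): <1 0 0 0>; <1 0 0 2>; <1 0 2 2>; <1 1 0 0>; <1 1 0 2>; <1 1 2 2>; <2 0 0 0>; <2 0 0 2>; <2 0 2 2>; <2 1 0 0>; <2 1 0 2>; <2 1 2 2>
PSO (12): <1 0 0 0>; <1 0 0 2>; <1 0 2 2>; <1 1 0 0>; <1 1 0 2>; <1 1 2 2>; <2 0 0 0>; <2 0 0 2>; <2 0 2 2>; <2 1 0 0>; <2 1 0 2>; <2 1 2 2>
target <1 0 0 2> ∈ {SC,TSO,PSO}

SC:yes TSO:yes PSO:yes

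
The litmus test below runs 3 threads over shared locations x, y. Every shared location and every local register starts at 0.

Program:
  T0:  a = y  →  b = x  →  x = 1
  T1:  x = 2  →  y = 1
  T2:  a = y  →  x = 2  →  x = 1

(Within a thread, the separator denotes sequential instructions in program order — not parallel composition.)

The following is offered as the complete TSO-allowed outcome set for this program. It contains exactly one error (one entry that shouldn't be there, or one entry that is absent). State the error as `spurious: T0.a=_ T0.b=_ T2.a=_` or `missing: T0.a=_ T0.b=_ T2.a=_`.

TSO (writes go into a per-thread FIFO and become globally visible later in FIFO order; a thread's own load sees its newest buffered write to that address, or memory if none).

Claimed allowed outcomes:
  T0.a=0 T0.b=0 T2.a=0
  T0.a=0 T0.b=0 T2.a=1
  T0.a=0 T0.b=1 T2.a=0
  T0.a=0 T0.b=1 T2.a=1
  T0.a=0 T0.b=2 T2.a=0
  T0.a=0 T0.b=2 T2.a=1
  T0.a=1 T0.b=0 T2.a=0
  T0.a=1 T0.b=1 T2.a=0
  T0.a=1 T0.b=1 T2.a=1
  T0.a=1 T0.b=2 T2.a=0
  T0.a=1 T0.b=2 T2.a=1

outcome vector order: (T0.a,T0.b,T2.a)
[TSO] allowed = {<0 0 0>; <0 0 1>; <0 1 0>; <0 1 1>; <0 2 0>; <0 2 1>; <1 1 0>; <1 1 1>; <1 2 0>; <1 2 1>}
claimed∖TSO = {<1 0 0>}

spurious: T0.a=1 T0.b=0 T2.a=0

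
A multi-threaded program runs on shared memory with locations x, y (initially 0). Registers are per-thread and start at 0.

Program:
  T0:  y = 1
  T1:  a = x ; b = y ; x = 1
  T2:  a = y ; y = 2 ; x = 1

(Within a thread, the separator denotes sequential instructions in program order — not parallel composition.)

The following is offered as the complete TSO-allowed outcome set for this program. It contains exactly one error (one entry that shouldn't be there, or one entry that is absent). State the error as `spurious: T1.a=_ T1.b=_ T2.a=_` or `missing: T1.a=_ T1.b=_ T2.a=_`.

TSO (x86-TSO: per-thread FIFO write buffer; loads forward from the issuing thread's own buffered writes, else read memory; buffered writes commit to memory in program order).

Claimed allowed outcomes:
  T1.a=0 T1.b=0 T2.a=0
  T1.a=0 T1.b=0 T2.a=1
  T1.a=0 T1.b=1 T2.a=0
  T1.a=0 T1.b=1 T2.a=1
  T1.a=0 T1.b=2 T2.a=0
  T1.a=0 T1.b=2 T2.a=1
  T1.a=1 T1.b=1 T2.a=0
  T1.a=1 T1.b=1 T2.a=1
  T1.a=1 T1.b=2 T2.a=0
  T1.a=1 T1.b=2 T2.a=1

outcome vector order: (T1.a,T1.b,T2.a)
TSO (9): <0 0 0>; <0 0 1>; <0 1 0>; <0 1 1>; <0 2 0>; <0 2 1>; <1 1 0>; <1 2 0>; <1 2 1>
claimed∖TSO = {<1 1 1>}

spurious: T1.a=1 T1.b=1 T2.a=1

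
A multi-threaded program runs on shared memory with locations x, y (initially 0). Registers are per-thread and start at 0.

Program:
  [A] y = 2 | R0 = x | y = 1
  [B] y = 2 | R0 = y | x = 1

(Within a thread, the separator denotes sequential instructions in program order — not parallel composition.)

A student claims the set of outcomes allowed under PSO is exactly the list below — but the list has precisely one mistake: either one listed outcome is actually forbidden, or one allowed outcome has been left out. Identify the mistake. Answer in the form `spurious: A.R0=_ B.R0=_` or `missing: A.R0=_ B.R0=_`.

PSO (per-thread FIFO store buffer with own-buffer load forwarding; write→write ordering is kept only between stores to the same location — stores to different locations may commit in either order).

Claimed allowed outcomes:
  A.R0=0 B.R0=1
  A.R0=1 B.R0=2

outcome vector order: (A.R0,B.R0)
PSO: 3 outcomes — {01 02 12}
PSO∖claimed = {02}

missing: A.R0=0 B.R0=2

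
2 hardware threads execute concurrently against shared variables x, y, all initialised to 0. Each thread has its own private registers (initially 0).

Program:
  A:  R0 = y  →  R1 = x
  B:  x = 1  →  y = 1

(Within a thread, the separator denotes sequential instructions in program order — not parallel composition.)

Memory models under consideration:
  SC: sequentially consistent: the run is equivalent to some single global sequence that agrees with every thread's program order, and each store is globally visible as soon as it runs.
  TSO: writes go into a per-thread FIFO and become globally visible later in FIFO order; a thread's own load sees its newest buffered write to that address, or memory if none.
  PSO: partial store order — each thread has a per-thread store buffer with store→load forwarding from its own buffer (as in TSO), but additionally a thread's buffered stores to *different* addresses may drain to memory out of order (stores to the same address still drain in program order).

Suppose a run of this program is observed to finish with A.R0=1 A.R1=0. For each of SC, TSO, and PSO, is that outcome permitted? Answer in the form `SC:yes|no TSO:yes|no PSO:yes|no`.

outcome vector order: (A.R0,A.R1)
under SC → (0,0); (0,1); (1,1)
under TSO → (0,0); (0,1); (1,1)
under PSO → (0,0); (0,1); (1,0); (1,1)
target (1,0) ∈ {PSO}

SC:no TSO:no PSO:yes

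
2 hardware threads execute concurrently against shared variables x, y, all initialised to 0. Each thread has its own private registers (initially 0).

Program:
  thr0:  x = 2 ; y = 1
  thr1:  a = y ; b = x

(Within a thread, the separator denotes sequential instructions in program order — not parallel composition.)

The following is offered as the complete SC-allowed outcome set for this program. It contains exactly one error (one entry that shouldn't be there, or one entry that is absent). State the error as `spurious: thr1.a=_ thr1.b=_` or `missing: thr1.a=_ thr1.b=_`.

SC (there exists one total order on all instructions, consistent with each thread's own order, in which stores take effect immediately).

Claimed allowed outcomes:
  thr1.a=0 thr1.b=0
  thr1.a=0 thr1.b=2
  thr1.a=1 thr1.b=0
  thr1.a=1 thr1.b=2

spurious: thr1.a=1 thr1.b=0

outcome vector order: (thr1.a,thr1.b)
[SC] allowed = {<0 0>; <0 2>; <1 2>}
claimed∖SC = {<1 0>}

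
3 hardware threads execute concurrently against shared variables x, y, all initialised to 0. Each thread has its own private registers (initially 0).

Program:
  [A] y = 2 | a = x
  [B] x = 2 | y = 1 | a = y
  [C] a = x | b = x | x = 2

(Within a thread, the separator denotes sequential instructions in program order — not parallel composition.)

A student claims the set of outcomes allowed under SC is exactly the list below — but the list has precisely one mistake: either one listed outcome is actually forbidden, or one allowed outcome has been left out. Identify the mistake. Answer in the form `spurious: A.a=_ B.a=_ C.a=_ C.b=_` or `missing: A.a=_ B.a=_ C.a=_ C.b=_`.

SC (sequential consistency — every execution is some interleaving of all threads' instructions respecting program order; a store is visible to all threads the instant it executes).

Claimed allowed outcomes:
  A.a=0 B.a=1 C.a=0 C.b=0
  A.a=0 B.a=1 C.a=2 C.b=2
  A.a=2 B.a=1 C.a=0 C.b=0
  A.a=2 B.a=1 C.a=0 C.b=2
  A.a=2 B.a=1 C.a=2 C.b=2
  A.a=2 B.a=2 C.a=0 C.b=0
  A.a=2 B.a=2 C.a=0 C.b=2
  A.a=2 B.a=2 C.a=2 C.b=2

missing: A.a=0 B.a=1 C.a=0 C.b=2

outcome vector order: (A.a,B.a,C.a,C.b)
SC: 9 outcomes — {<0 1 0 0>, <0 1 0 2>, <0 1 2 2>, <2 1 0 0>, <2 1 0 2>, <2 1 2 2>, <2 2 0 0>, <2 2 0 2>, <2 2 2 2>}
SC∖claimed = {<0 1 0 2>}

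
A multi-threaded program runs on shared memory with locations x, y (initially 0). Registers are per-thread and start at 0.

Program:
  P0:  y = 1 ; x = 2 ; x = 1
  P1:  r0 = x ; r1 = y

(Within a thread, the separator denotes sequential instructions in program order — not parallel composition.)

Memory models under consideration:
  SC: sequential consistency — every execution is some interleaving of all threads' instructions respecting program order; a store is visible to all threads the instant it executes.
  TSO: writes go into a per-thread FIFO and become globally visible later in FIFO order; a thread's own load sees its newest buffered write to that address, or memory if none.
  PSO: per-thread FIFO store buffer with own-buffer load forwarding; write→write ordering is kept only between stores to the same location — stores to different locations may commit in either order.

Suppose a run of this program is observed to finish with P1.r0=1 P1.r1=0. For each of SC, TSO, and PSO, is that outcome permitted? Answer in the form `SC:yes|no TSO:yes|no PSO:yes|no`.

SC:no TSO:no PSO:yes

outcome vector order: (P1.r0,P1.r1)
SC (4): <0 0>, <0 1>, <1 1>, <2 1>
TSO (4): <0 0>, <0 1>, <1 1>, <2 1>
PSO (6): <0 0>, <0 1>, <1 0>, <1 1>, <2 0>, <2 1>
target <1 0> ∈ {PSO}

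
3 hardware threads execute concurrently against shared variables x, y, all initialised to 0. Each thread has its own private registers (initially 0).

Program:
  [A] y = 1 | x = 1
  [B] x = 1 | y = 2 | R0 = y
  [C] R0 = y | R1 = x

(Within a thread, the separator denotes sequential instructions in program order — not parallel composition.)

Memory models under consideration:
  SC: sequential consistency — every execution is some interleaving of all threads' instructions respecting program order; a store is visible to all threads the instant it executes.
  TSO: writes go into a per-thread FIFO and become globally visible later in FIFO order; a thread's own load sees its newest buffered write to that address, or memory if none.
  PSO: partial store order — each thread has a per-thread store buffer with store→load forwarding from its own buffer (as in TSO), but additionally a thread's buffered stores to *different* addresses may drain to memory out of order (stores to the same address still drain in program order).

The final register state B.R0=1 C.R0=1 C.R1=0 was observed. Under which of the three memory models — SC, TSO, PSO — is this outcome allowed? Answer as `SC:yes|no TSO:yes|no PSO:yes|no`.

outcome vector order: (B.R0,C.R0,C.R1)
SC (9): <1 0 0> <1 0 1> <1 1 1> <1 2 1> <2 0 0> <2 0 1> <2 1 0> <2 1 1> <2 2 1>
TSO (9): <1 0 0> <1 0 1> <1 1 1> <1 2 1> <2 0 0> <2 0 1> <2 1 0> <2 1 1> <2 2 1>
PSO (12): <1 0 0> <1 0 1> <1 1 0> <1 1 1> <1 2 0> <1 2 1> <2 0 0> <2 0 1> <2 1 0> <2 1 1> <2 2 0> <2 2 1>
target <1 1 0> ∈ {PSO}

SC:no TSO:no PSO:yes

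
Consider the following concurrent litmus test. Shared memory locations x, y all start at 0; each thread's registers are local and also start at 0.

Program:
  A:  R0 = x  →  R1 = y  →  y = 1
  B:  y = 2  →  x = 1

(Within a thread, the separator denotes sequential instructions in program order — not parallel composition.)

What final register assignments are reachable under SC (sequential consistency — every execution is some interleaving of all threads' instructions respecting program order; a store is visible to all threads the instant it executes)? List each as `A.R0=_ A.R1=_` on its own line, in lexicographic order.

A.R0=0 A.R1=0
A.R0=0 A.R1=2
A.R0=1 A.R1=2

outcome vector order: (A.R0,A.R1)
|SC outcomes| = 3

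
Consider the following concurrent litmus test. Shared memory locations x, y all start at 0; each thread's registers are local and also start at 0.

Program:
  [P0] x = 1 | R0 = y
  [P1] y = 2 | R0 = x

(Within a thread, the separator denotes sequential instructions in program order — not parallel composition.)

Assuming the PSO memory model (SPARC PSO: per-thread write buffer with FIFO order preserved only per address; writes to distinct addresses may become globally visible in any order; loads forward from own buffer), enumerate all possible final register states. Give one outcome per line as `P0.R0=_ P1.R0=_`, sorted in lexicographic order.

P0.R0=0 P1.R0=0
P0.R0=0 P1.R0=1
P0.R0=2 P1.R0=0
P0.R0=2 P1.R0=1

outcome vector order: (P0.R0,P1.R0)
|PSO outcomes| = 4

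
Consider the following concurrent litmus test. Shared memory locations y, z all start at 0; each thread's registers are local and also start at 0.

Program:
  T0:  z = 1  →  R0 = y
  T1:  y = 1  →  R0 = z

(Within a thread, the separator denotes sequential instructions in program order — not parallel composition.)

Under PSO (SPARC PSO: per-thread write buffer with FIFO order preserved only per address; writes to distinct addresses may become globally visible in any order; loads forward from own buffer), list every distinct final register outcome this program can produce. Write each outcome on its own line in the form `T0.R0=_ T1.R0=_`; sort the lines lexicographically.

outcome vector order: (T0.R0,T1.R0)
|PSO outcomes| = 4

T0.R0=0 T1.R0=0
T0.R0=0 T1.R0=1
T0.R0=1 T1.R0=0
T0.R0=1 T1.R0=1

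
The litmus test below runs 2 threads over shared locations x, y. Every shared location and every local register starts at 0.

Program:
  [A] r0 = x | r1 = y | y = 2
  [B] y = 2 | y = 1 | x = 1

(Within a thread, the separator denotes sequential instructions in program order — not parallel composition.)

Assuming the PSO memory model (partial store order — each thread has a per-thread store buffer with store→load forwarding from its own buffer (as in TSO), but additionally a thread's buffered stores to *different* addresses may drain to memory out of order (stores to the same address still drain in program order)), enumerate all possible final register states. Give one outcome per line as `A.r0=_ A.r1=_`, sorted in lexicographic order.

outcome vector order: (A.r0,A.r1)
|PSO outcomes| = 6

A.r0=0 A.r1=0
A.r0=0 A.r1=1
A.r0=0 A.r1=2
A.r0=1 A.r1=0
A.r0=1 A.r1=1
A.r0=1 A.r1=2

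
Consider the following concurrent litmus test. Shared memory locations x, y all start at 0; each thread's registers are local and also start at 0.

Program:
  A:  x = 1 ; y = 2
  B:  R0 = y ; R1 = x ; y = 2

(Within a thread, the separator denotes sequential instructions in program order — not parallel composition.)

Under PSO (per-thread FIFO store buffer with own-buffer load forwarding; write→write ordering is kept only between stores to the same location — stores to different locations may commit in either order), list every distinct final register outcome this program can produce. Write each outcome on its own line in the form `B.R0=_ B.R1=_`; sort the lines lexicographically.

B.R0=0 B.R1=0
B.R0=0 B.R1=1
B.R0=2 B.R1=0
B.R0=2 B.R1=1

outcome vector order: (B.R0,B.R1)
|PSO outcomes| = 4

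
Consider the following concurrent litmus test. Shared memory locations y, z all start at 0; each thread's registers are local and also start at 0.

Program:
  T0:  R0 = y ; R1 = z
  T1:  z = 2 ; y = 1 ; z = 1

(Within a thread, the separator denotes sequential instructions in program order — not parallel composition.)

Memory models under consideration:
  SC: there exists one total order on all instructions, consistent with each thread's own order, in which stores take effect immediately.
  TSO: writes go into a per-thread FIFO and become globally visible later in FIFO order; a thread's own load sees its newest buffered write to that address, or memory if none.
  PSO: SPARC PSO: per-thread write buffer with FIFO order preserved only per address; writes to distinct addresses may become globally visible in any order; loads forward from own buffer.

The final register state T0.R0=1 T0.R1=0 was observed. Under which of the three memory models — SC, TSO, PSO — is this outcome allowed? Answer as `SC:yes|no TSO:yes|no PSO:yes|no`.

outcome vector order: (T0.R0,T0.R1)
SC: 5 outcomes — {<0 0>; <0 1>; <0 2>; <1 1>; <1 2>}
TSO: 5 outcomes — {<0 0>; <0 1>; <0 2>; <1 1>; <1 2>}
PSO: 6 outcomes — {<0 0>; <0 1>; <0 2>; <1 0>; <1 1>; <1 2>}
target <1 0> ∈ {PSO}

SC:no TSO:no PSO:yes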